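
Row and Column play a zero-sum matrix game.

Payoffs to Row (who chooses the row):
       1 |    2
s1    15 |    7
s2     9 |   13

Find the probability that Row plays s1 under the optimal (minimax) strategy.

Row minima are 7 and 9, so Row's maximin is 9; column maxima are 15 and 13, so Column's minimax is 13. These differ, so the equilibrium is in mixed strategies.
Let Row play s1 with probability p. Column is indifferent when 15p + 9(1−p) = 7p + 13(1−p), giving p = 1/3.

1/3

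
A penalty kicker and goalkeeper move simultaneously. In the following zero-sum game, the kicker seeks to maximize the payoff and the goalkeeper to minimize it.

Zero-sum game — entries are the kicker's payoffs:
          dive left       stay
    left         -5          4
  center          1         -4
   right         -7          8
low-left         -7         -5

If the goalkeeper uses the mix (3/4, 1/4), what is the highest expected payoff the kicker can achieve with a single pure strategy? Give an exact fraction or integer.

left: (-5)·(3/4) + (4)·(1/4) = -11/4.
center: (1)·(3/4) + (-4)·(1/4) = -1/4.
right: (-7)·(3/4) + (8)·(1/4) = -13/4.
low-left: (-7)·(3/4) + (-5)·(1/4) = -13/2.
The best pure response is center with expected payoff -1/4.

-1/4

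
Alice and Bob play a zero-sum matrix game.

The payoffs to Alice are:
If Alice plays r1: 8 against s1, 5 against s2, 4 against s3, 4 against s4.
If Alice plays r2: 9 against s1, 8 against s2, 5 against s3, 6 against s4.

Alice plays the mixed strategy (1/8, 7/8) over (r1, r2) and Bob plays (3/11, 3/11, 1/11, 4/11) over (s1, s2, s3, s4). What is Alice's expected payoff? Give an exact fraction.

Against (3/11, 3/11, 1/11, 4/11), each row's expected payoff is r1: 59/11; r2: 80/11.
Taking the (1/8, 7/8)-weighted average: (1/8)·(59/11) + (7/8)·(80/11) = 619/88.

619/88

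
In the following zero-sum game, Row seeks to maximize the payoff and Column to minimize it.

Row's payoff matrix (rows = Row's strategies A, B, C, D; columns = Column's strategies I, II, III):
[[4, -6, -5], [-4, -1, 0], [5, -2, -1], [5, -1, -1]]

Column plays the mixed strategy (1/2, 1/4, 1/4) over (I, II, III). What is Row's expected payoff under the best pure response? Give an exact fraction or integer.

2

A: (4)·(1/2) + (-6)·(1/4) + (-5)·(1/4) = -3/4.
B: (-4)·(1/2) + (-1)·(1/4) + (0)·(1/4) = -9/4.
C: (5)·(1/2) + (-2)·(1/4) + (-1)·(1/4) = 7/4.
D: (5)·(1/2) + (-1)·(1/4) + (-1)·(1/4) = 2.
The best pure response is D with expected payoff 2.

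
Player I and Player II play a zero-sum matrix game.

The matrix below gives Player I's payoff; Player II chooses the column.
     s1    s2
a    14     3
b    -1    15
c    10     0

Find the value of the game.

71/9

Row c is strictly dominated by row a, so Player I never plays it.
The remaining 2×2 game on (a, b) × (s1, s2) has no saddle point. Let Player I play a with probability p; indifference gives 14p − (1−p) = 3p + 15(1−p), so p = 16/27.
Similarly Player II's optimal q on s1 is 4/9, and the value is 14·(4/9) + (3)·(5/9) = 71/9.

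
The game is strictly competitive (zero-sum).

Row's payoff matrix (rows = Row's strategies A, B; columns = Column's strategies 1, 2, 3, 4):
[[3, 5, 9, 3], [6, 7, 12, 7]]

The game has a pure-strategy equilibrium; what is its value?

6

Row minima: 3, 6 → Row's maximin is 6.
Column maxima: 6, 7, 12, 7 → Column's minimax is 6.
They coincide at (B, 1), so the value is 6.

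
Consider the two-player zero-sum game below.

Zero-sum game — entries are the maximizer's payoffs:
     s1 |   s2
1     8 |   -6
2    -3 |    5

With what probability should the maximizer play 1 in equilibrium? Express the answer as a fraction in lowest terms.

Row minima are -6 and -3, so the maximizer's maximin is -3; column maxima are 8 and 5, so the minimizer's minimax is 5. These differ, so the equilibrium is in mixed strategies.
Let the maximizer play 1 with probability p. The minimizer is indifferent when 8p − 3(1−p) = −6p + 5(1−p), giving p = 4/11.

4/11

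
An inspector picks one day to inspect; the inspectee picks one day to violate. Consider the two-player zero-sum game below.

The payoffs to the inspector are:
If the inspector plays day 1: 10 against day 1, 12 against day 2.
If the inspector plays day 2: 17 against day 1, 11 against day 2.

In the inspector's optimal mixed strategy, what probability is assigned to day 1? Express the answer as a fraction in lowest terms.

3/4

Row minima are 10 and 11, so the inspector's maximin is 11; column maxima are 17 and 12, so the inspectee's minimax is 12. These differ, so the equilibrium is in mixed strategies.
Let the inspector play day 1 with probability p. The inspectee is indifferent when 10p + 17(1−p) = 12p + 11(1−p), giving p = 3/4.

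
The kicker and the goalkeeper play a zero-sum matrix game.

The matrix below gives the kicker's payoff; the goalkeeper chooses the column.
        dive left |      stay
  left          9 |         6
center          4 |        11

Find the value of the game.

Row minima are 6 and 4, so the kicker's maximin is 6; column maxima are 9 and 11, so the goalkeeper's minimax is 9. These differ, so the equilibrium is in mixed strategies.
Let the kicker play left with probability p. The goalkeeper is indifferent when 9p + 4(1−p) = 6p + 11(1−p), giving p = 7/10.
Let the goalkeeper play dive left with probability q. The kicker is indifferent when 9q + 6(1−q) = 4q + 11(1−q), giving q = 1/2.
The value is 9·(1/2) + (6)·(1/2) = 15/2.

15/2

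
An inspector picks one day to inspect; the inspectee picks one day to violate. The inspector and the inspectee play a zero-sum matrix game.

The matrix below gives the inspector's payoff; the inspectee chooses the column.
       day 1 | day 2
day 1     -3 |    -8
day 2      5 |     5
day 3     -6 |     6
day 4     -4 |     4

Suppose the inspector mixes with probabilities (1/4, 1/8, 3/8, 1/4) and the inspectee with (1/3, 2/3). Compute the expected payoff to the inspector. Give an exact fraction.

1/8

Against (1/3, 2/3), each row's expected payoff is day 1: -19/3; day 2: 5; day 3: 2; day 4: 4/3.
Taking the (1/4, 1/8, 3/8, 1/4)-weighted average: (1/4)·(-19/3) + (1/8)·(5) + (3/8)·(2) + (1/4)·(4/3) = 1/8.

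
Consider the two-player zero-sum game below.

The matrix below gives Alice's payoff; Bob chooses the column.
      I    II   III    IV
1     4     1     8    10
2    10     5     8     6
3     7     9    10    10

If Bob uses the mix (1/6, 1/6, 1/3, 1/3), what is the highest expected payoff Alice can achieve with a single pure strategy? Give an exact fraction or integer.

28/3

1: (4)·(1/6) + (1)·(1/6) + (8)·(1/3) + (10)·(1/3) = 41/6.
2: (10)·(1/6) + (5)·(1/6) + (8)·(1/3) + (6)·(1/3) = 43/6.
3: (7)·(1/6) + (9)·(1/6) + (10)·(1/3) + (10)·(1/3) = 28/3.
The best pure response is 3 with expected payoff 28/3.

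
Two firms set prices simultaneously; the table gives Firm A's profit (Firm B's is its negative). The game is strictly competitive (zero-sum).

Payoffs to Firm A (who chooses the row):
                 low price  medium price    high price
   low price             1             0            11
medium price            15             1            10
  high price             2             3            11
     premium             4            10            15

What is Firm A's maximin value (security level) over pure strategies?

The worst-case payoff for each row is low price: 0, medium price: 1, high price: 2, premium: 4.
The best of these is 4.

4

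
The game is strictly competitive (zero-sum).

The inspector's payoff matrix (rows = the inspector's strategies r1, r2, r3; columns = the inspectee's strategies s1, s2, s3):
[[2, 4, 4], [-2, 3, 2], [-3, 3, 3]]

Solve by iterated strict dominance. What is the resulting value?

2

Row r3 is strictly dominated by row r1 (2>-3, 4>3, 4>3); eliminate r3.
Column s2 is strictly dominated by s1 for the inspectee (2<4, -2<3); eliminate s2.
Row r2 is strictly dominated by row r1 (2>-2, 4>2); eliminate r2.
Column s3 is strictly dominated by s1 for the inspectee (2<4); eliminate s3.
Only (r1, s1) remains, with payoff 2.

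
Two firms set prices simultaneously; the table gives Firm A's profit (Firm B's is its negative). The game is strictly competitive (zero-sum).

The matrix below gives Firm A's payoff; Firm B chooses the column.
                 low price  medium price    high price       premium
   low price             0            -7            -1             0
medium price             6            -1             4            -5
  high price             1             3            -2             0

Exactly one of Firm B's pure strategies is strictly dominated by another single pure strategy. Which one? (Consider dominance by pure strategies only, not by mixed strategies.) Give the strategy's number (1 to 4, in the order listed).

1

Firm B prefers columns that give Firm A less. Compare low price with high price: -1 < 0, 4 < 6, -2 < 1.
So high price strictly dominates low price for Firm B; low price is strictly dominated.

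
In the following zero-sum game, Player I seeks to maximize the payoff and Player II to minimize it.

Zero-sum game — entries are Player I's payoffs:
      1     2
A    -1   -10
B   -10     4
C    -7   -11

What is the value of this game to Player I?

Row C is strictly dominated by row A, so Player I never plays it.
The remaining 2×2 game on (A, B) × (1, 2) has no saddle point. Let Player I play A with probability p; indifference gives −p − 10(1−p) = −10p + 4(1−p), so p = 14/23.
Similarly Player II's optimal q on 1 is 14/23, and the value is -1·(14/23) + (-10)·(9/23) = -104/23.

-104/23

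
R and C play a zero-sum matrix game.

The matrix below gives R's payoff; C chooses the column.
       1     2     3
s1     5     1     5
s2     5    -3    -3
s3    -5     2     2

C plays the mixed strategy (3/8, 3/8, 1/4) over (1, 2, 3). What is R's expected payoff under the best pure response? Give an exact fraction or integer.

s1: (5)·(3/8) + (1)·(3/8) + (5)·(1/4) = 7/2.
s2: (5)·(3/8) + (-3)·(3/8) + (-3)·(1/4) = 0.
s3: (-5)·(3/8) + (2)·(3/8) + (2)·(1/4) = -5/8.
The best pure response is s1 with expected payoff 7/2.

7/2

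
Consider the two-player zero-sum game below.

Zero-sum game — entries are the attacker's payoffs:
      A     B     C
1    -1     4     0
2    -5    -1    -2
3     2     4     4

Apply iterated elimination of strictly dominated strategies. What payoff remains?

Row 2 is strictly dominated by row 1 (-1>-5, 4>-1, 0>-2); eliminate 2.
Column B is strictly dominated by A for the defender (-1<4, 2<4); eliminate B.
Row 1 is strictly dominated by row 3 (2>-1, 4>0); eliminate 1.
Column C is strictly dominated by A for the defender (2<4); eliminate C.
Only (3, A) remains, with payoff 2.

2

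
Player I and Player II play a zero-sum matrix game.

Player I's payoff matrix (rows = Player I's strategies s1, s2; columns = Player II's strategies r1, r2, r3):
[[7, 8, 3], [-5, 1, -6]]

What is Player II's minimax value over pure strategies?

The worst case (largest entry) in each column is r1: 7, r2: 8, r3: 3.
The best (smallest) of these is 3.

3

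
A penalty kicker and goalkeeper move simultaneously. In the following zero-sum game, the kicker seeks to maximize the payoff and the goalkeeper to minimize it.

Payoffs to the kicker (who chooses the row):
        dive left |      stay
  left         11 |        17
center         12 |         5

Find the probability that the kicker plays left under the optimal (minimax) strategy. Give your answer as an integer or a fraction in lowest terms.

7/13

Row minima are 11 and 5, so the kicker's maximin is 11; column maxima are 12 and 17, so the goalkeeper's minimax is 12. These differ, so the equilibrium is in mixed strategies.
Let the kicker play left with probability p. The goalkeeper is indifferent when 11p + 12(1−p) = 17p + 5(1−p), giving p = 7/13.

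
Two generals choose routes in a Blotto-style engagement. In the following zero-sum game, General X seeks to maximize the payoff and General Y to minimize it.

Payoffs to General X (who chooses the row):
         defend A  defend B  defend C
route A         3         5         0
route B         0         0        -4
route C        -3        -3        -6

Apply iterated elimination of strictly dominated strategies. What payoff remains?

Row route C is strictly dominated by row route A (3>-3, 5>-3, 0>-6); eliminate route C.
Row route B is strictly dominated by row route A (3>0, 5>0, 0>-4); eliminate route B.
Column defend B is strictly dominated by defend A for General Y (3<5); eliminate defend B.
Column defend A is strictly dominated by defend C for General Y (0<3); eliminate defend A.
Only (route A, defend C) remains, with payoff 0.

0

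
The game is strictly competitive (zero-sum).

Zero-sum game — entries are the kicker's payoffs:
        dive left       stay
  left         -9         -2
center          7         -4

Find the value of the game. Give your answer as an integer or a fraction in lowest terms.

Row minima are -9 and -4, so the kicker's maximin is -4; column maxima are 7 and -2, so the goalkeeper's minimax is -2. These differ, so the equilibrium is in mixed strategies.
Let the kicker play left with probability p. The goalkeeper is indifferent when −9p + 7(1−p) = −2p − 4(1−p), giving p = 11/18.
Let the goalkeeper play dive left with probability q. The kicker is indifferent when −9q − 2(1−q) = 7q − 4(1−q), giving q = 1/9.
The value is -9·(1/9) + (-2)·(8/9) = -25/9.

-25/9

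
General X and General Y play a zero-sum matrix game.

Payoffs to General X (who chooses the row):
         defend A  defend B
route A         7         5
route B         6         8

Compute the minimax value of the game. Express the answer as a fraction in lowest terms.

Row minima are 5 and 6, so General X's maximin is 6; column maxima are 7 and 8, so General Y's minimax is 7. These differ, so the equilibrium is in mixed strategies.
Let General X play route A with probability p. General Y is indifferent when 7p + 6(1−p) = 5p + 8(1−p), giving p = 1/2.
Let General Y play defend A with probability q. General X is indifferent when 7q + 5(1−q) = 6q + 8(1−q), giving q = 3/4.
The value is 7·(3/4) + (5)·(1/4) = 13/2.

13/2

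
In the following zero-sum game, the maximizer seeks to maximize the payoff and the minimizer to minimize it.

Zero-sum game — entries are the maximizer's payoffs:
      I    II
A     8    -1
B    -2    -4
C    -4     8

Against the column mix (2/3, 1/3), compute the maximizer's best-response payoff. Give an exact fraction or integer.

A: (8)·(2/3) + (-1)·(1/3) = 5.
B: (-2)·(2/3) + (-4)·(1/3) = -8/3.
C: (-4)·(2/3) + (8)·(1/3) = 0.
The best pure response is A with expected payoff 5.

5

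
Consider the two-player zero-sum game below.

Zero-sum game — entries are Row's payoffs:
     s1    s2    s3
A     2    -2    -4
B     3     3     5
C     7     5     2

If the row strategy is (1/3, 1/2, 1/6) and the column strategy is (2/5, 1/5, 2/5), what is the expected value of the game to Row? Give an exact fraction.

Against (2/5, 1/5, 2/5), each row's expected payoff is A: -6/5; B: 19/5; C: 23/5.
Taking the (1/3, 1/2, 1/6)-weighted average: (1/3)·(-6/5) + (1/2)·(19/5) + (1/6)·(23/5) = 34/15.

34/15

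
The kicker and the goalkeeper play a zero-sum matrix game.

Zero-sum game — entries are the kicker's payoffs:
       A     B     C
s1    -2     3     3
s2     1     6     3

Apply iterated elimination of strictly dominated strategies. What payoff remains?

1

Column C is strictly dominated by A for the goalkeeper (-2<3, 1<3); eliminate C.
Row s1 is strictly dominated by row s2 (1>-2, 6>3); eliminate s1.
Column B is strictly dominated by A for the goalkeeper (1<6); eliminate B.
Only (s2, A) remains, with payoff 1.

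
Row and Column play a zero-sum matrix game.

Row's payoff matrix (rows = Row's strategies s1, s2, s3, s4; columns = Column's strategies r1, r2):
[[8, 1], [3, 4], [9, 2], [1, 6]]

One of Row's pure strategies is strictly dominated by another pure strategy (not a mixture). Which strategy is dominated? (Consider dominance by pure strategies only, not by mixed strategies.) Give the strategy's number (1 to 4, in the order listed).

Compare s1 with s3: 9 > 8, 2 > 1.
So s3 strictly dominates s1 for Row; s1 is strictly dominated.

1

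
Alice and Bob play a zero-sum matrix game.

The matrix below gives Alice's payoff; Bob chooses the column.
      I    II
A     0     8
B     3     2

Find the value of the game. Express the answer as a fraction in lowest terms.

8/3

Row minima are 0 and 2, so Alice's maximin is 2; column maxima are 3 and 8, so Bob's minimax is 3. These differ, so the equilibrium is in mixed strategies.
Let Alice play A with probability p. Bob is indifferent when 3(1−p) = 8p + 2(1−p), giving p = 1/9.
Let Bob play I with probability q. Alice is indifferent when 8(1−q) = 3q + 2(1−q), giving q = 2/3.
The value is 0·(2/3) + (8)·(1/3) = 8/3.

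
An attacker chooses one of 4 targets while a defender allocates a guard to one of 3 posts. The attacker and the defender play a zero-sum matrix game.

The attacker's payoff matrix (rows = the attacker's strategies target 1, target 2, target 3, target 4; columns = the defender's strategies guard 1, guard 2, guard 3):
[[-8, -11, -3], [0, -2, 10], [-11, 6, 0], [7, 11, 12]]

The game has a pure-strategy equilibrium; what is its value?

Row minima: -11, -2, -11, 7 → the attacker's maximin is 7.
Column maxima: 7, 11, 12 → the defender's minimax is 7.
They coincide at (target 4, guard 1), so the value is 7.

7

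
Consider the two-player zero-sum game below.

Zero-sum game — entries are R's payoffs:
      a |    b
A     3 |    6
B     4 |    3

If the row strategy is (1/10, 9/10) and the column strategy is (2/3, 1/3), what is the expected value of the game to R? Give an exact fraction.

37/10

Against (2/3, 1/3), each row's expected payoff is A: 4; B: 11/3.
Taking the (1/10, 9/10)-weighted average: (1/10)·(4) + (9/10)·(11/3) = 37/10.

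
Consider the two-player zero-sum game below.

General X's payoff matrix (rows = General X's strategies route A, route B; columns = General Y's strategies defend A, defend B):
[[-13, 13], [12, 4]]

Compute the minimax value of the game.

104/17

Row minima are -13 and 4, so General X's maximin is 4; column maxima are 12 and 13, so General Y's minimax is 12. These differ, so the equilibrium is in mixed strategies.
Let General X play route A with probability p. General Y is indifferent when −13p + 12(1−p) = 13p + 4(1−p), giving p = 4/17.
Let General Y play defend A with probability q. General X is indifferent when −13q + 13(1−q) = 12q + 4(1−q), giving q = 9/34.
The value is -13·(9/34) + (13)·(25/34) = 104/17.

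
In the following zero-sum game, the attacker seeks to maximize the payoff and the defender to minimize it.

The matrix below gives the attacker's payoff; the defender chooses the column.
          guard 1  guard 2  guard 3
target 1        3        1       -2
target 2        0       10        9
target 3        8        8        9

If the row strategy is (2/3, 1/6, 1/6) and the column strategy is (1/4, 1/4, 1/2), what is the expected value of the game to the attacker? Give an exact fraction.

31/12

Against (1/4, 1/4, 1/2), each row's expected payoff is target 1: 0; target 2: 7; target 3: 17/2.
Taking the (2/3, 1/6, 1/6)-weighted average: (2/3)·(0) + (1/6)·(7) + (1/6)·(17/2) = 31/12.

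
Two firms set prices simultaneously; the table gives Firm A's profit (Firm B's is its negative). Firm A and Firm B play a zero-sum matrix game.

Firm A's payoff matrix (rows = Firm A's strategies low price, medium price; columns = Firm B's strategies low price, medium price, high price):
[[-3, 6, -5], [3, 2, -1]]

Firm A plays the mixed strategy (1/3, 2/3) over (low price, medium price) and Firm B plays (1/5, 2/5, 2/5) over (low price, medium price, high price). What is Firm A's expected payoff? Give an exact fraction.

3/5

Against (1/5, 2/5, 2/5), each row's expected payoff is low price: -1/5; medium price: 1.
Taking the (1/3, 2/3)-weighted average: (1/3)·(-1/5) + (2/3)·(1) = 3/5.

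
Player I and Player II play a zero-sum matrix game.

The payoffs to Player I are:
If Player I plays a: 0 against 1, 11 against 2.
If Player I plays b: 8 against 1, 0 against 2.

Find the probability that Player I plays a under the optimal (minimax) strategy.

8/19

Row minima are 0 and 0, so Player I's maximin is 0; column maxima are 8 and 11, so Player II's minimax is 8. These differ, so the equilibrium is in mixed strategies.
Let Player I play a with probability p. Player II is indifferent when 8(1−p) = 11p, giving p = 8/19.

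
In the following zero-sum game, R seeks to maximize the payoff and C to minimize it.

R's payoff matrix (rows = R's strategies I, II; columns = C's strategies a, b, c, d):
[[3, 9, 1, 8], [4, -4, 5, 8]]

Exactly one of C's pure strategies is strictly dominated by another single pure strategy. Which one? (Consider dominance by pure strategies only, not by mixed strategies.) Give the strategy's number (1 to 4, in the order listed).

C prefers columns that give R less. Compare d with a: 3 < 8, 4 < 8.
So a strictly dominates d for C; d is strictly dominated.

4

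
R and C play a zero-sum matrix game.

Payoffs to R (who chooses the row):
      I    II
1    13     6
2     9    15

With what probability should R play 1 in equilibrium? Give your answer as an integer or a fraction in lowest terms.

6/13

Row minima are 6 and 9, so R's maximin is 9; column maxima are 13 and 15, so C's minimax is 13. These differ, so the equilibrium is in mixed strategies.
Let R play 1 with probability p. C is indifferent when 13p + 9(1−p) = 6p + 15(1−p), giving p = 6/13.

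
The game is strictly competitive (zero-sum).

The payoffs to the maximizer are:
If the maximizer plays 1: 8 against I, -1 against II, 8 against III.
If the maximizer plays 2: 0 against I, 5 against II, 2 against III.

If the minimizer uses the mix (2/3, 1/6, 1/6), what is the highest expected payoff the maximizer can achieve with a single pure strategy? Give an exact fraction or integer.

13/2

1: (8)·(2/3) + (-1)·(1/6) + (8)·(1/6) = 13/2.
2: (0)·(2/3) + (5)·(1/6) + (2)·(1/6) = 7/6.
The best pure response is 1 with expected payoff 13/2.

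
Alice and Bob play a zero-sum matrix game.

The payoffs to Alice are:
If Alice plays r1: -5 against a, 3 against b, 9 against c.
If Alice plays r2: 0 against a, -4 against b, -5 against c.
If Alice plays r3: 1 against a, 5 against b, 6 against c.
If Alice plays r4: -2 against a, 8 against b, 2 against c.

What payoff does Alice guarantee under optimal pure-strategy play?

Row minima: -5, -5, 1, -2 → Alice's maximin is 1.
Column maxima: 1, 8, 9 → Bob's minimax is 1.
They coincide at (r3, a), so the value is 1.

1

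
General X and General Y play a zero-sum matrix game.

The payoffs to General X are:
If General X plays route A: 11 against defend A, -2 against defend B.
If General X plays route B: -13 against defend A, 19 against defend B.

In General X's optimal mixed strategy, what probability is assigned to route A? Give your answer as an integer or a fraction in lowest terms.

Row minima are -2 and -13, so General X's maximin is -2; column maxima are 11 and 19, so General Y's minimax is 11. These differ, so the equilibrium is in mixed strategies.
Let General X play route A with probability p. General Y is indifferent when 11p − 13(1−p) = −2p + 19(1−p), giving p = 32/45.

32/45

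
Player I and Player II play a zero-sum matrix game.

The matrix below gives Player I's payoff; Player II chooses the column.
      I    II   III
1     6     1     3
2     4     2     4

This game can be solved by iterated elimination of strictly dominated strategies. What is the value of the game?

Column III is strictly dominated by II for Player II (1<3, 2<4); eliminate III.
Column I is strictly dominated by II for Player II (1<6, 2<4); eliminate I.
Row 1 is strictly dominated by row 2 (2>1); eliminate 1.
Only (2, II) remains, with payoff 2.

2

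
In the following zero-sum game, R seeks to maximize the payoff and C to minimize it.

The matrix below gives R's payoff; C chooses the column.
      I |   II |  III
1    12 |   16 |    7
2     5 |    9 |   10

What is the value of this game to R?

Column II is strictly dominated by I for C (it gives R more in every row).
The remaining 2×2 game on (1, 2) × (I, III) has no saddle point. Let R play 1 with probability p; indifference gives 12p + 5(1−p) = 7p + 10(1−p), so p = 1/2.
Similarly C's optimal q on I is 3/10, and the value is 12·(3/10) + (7)·(7/10) = 17/2.

17/2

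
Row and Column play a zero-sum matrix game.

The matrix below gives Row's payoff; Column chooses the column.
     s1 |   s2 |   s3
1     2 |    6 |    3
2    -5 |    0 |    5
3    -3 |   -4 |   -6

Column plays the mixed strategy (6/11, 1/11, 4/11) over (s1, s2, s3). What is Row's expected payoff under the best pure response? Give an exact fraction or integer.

30/11

1: (2)·(6/11) + (6)·(1/11) + (3)·(4/11) = 30/11.
2: (-5)·(6/11) + (0)·(1/11) + (5)·(4/11) = -10/11.
3: (-3)·(6/11) + (-4)·(1/11) + (-6)·(4/11) = -46/11.
The best pure response is 1 with expected payoff 30/11.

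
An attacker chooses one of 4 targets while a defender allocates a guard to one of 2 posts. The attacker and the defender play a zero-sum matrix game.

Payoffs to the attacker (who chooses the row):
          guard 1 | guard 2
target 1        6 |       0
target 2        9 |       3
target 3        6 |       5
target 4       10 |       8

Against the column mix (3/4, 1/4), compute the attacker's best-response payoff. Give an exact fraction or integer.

target 1: (6)·(3/4) + (0)·(1/4) = 9/2.
target 2: (9)·(3/4) + (3)·(1/4) = 15/2.
target 3: (6)·(3/4) + (5)·(1/4) = 23/4.
target 4: (10)·(3/4) + (8)·(1/4) = 19/2.
The best pure response is target 4 with expected payoff 19/2.

19/2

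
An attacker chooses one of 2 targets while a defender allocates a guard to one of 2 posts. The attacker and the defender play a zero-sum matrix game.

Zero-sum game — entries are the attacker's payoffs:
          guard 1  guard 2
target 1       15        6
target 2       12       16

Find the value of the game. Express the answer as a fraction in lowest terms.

168/13

Row minima are 6 and 12, so the attacker's maximin is 12; column maxima are 15 and 16, so the defender's minimax is 15. These differ, so the equilibrium is in mixed strategies.
Let the attacker play target 1 with probability p. The defender is indifferent when 15p + 12(1−p) = 6p + 16(1−p), giving p = 4/13.
Let the defender play guard 1 with probability q. The attacker is indifferent when 15q + 6(1−q) = 12q + 16(1−q), giving q = 10/13.
The value is 15·(10/13) + (6)·(3/13) = 168/13.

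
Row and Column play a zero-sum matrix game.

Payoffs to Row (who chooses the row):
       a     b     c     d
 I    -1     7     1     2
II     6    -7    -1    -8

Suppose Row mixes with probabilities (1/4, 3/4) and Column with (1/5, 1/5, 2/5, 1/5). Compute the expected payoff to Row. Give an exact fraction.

Against (1/5, 1/5, 2/5, 1/5), each row's expected payoff is I: 2; II: -11/5.
Taking the (1/4, 3/4)-weighted average: (1/4)·(2) + (3/4)·(-11/5) = -23/20.

-23/20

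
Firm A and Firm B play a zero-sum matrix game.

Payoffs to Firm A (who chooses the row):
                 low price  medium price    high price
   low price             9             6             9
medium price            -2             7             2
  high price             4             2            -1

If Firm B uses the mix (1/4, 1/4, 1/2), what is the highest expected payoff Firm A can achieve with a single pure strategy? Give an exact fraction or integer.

33/4

low price: (9)·(1/4) + (6)·(1/4) + (9)·(1/2) = 33/4.
medium price: (-2)·(1/4) + (7)·(1/4) + (2)·(1/2) = 9/4.
high price: (4)·(1/4) + (2)·(1/4) + (-1)·(1/2) = 1.
The best pure response is low price with expected payoff 33/4.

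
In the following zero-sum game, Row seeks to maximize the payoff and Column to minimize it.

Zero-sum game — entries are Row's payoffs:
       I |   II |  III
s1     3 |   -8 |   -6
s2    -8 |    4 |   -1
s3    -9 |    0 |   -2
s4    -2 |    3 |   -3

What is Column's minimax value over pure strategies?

-1

The worst case (largest entry) in each column is I: 3, II: 4, III: -1.
The best (smallest) of these is -1.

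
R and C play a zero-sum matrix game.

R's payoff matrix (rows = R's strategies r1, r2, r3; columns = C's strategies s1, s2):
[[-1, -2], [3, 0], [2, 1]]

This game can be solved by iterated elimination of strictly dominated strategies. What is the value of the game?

Row r1 is strictly dominated by row r2 (3>-1, 0>-2); eliminate r1.
Column s1 is strictly dominated by s2 for C (0<3, 1<2); eliminate s1.
Row r2 is strictly dominated by row r3 (1>0); eliminate r2.
Only (r3, s2) remains, with payoff 1.

1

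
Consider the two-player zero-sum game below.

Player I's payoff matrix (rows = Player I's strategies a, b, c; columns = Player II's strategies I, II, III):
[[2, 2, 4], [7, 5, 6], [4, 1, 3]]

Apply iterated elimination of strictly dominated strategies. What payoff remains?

5

Row c is strictly dominated by row b (7>4, 5>1, 6>3); eliminate c.
Row a is strictly dominated by row b (7>2, 5>2, 6>4); eliminate a.
Column I is strictly dominated by II for Player II (5<7); eliminate I.
Column III is strictly dominated by II for Player II (5<6); eliminate III.
Only (b, II) remains, with payoff 5.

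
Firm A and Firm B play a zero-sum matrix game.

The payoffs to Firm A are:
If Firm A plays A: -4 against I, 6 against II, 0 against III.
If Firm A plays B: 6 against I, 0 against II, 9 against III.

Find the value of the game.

Column III is strictly dominated by I for Firm B (it gives Firm A more in every row).
The remaining 2×2 game on (A, B) × (I, II) has no saddle point. Let Firm A play A with probability p; indifference gives −4p + 6(1−p) = 6p, so p = 3/8.
Similarly Firm B's optimal q on I is 3/8, and the value is -4·(3/8) + (6)·(5/8) = 9/4.

9/4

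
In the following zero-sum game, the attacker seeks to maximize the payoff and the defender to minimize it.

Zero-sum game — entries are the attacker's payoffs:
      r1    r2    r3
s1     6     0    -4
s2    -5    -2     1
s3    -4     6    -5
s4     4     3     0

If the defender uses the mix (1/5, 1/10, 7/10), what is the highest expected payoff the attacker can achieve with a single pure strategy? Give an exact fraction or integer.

s1: (6)·(1/5) + (0)·(1/10) + (-4)·(7/10) = -8/5.
s2: (-5)·(1/5) + (-2)·(1/10) + (1)·(7/10) = -1/2.
s3: (-4)·(1/5) + (6)·(1/10) + (-5)·(7/10) = -37/10.
s4: (4)·(1/5) + (3)·(1/10) + (0)·(7/10) = 11/10.
The best pure response is s4 with expected payoff 11/10.

11/10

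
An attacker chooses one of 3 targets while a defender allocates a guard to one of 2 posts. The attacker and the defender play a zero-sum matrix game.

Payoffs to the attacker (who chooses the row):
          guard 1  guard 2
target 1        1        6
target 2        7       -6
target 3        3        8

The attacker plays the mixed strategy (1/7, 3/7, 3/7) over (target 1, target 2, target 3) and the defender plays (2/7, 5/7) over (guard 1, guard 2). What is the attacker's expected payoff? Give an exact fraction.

Against (2/7, 5/7), each row's expected payoff is target 1: 32/7; target 2: -16/7; target 3: 46/7.
Taking the (1/7, 3/7, 3/7)-weighted average: (1/7)·(32/7) + (3/7)·(-16/7) + (3/7)·(46/7) = 122/49.

122/49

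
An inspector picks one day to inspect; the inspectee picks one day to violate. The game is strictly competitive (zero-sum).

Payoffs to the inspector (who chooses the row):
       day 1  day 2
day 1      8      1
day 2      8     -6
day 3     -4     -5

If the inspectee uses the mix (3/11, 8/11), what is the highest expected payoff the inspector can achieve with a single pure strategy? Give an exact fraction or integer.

day 1: (8)·(3/11) + (1)·(8/11) = 32/11.
day 2: (8)·(3/11) + (-6)·(8/11) = -24/11.
day 3: (-4)·(3/11) + (-5)·(8/11) = -52/11.
The best pure response is day 1 with expected payoff 32/11.

32/11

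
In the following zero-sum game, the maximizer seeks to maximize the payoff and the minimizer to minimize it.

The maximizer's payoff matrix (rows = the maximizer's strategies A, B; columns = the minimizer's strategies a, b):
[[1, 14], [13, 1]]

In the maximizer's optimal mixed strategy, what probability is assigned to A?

Row minima are 1 and 1, so the maximizer's maximin is 1; column maxima are 13 and 14, so the minimizer's minimax is 13. These differ, so the equilibrium is in mixed strategies.
Let the maximizer play A with probability p. The minimizer is indifferent when p + 13(1−p) = 14p + (1−p), giving p = 12/25.

12/25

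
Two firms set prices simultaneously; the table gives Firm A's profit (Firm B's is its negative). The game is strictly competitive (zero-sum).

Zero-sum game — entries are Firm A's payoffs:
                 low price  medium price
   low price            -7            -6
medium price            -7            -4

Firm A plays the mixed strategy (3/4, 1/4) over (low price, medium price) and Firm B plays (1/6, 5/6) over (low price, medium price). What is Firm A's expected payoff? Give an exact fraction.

-23/4

Against (1/6, 5/6), each row's expected payoff is low price: -37/6; medium price: -9/2.
Taking the (3/4, 1/4)-weighted average: (3/4)·(-37/6) + (1/4)·(-9/2) = -23/4.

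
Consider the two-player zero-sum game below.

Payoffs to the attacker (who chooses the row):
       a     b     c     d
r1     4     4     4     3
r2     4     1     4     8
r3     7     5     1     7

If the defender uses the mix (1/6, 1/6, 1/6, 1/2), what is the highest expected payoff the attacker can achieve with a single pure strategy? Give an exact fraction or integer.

17/3

r1: (4)·(1/6) + (4)·(1/6) + (4)·(1/6) + (3)·(1/2) = 7/2.
r2: (4)·(1/6) + (1)·(1/6) + (4)·(1/6) + (8)·(1/2) = 11/2.
r3: (7)·(1/6) + (5)·(1/6) + (1)·(1/6) + (7)·(1/2) = 17/3.
The best pure response is r3 with expected payoff 17/3.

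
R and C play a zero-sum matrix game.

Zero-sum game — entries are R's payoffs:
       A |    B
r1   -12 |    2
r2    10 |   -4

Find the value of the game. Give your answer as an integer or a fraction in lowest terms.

-1

Row minima are -12 and -4, so R's maximin is -4; column maxima are 10 and 2, so C's minimax is 2. These differ, so the equilibrium is in mixed strategies.
Let R play r1 with probability p. C is indifferent when −12p + 10(1−p) = 2p − 4(1−p), giving p = 1/2.
Let C play A with probability q. R is indifferent when −12q + 2(1−q) = 10q − 4(1−q), giving q = 3/14.
The value is -12·(3/14) + (2)·(11/14) = -1.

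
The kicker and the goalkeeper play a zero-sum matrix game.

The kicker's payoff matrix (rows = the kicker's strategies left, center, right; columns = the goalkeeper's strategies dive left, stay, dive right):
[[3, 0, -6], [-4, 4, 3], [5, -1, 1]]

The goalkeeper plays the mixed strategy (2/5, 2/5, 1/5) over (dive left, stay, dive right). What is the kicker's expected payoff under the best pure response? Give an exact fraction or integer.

left: (3)·(2/5) + (0)·(2/5) + (-6)·(1/5) = 0.
center: (-4)·(2/5) + (4)·(2/5) + (3)·(1/5) = 3/5.
right: (5)·(2/5) + (-1)·(2/5) + (1)·(1/5) = 9/5.
The best pure response is right with expected payoff 9/5.

9/5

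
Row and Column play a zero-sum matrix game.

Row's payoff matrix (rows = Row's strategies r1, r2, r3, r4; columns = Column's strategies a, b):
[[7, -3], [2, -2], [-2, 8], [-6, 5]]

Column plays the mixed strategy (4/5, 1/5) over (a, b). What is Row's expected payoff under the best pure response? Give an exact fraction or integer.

5

r1: (7)·(4/5) + (-3)·(1/5) = 5.
r2: (2)·(4/5) + (-2)·(1/5) = 6/5.
r3: (-2)·(4/5) + (8)·(1/5) = 0.
r4: (-6)·(4/5) + (5)·(1/5) = -19/5.
The best pure response is r1 with expected payoff 5.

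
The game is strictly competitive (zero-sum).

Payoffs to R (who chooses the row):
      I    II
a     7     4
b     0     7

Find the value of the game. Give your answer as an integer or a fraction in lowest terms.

Row minima are 4 and 0, so R's maximin is 4; column maxima are 7 and 7, so C's minimax is 7. These differ, so the equilibrium is in mixed strategies.
Let R play a with probability p. C is indifferent when 7p = 4p + 7(1−p), giving p = 7/10.
Let C play I with probability q. R is indifferent when 7q + 4(1−q) = 7(1−q), giving q = 3/10.
The value is 7·(3/10) + (4)·(7/10) = 49/10.

49/10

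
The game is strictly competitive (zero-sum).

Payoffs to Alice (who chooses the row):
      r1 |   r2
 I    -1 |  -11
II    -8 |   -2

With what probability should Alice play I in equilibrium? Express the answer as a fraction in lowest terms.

3/8

Row minima are -11 and -8, so Alice's maximin is -8; column maxima are -1 and -2, so Bob's minimax is -2. These differ, so the equilibrium is in mixed strategies.
Let Alice play I with probability p. Bob is indifferent when −p − 8(1−p) = −11p − 2(1−p), giving p = 3/8.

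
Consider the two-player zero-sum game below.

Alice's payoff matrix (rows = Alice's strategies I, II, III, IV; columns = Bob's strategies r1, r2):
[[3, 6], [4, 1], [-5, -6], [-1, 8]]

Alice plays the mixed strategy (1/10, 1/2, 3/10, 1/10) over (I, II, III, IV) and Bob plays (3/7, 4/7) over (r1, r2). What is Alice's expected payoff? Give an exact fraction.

Against (3/7, 4/7), each row's expected payoff is I: 33/7; II: 16/7; III: -39/7; IV: 29/7.
Taking the (1/10, 1/2, 3/10, 1/10)-weighted average: (1/10)·(33/7) + (1/2)·(16/7) + (3/10)·(-39/7) + (1/10)·(29/7) = 5/14.

5/14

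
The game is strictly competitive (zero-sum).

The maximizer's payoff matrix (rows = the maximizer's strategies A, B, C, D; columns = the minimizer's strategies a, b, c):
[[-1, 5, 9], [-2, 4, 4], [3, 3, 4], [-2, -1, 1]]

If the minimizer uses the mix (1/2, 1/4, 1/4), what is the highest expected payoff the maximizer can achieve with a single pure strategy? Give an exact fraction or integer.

13/4

A: (-1)·(1/2) + (5)·(1/4) + (9)·(1/4) = 3.
B: (-2)·(1/2) + (4)·(1/4) + (4)·(1/4) = 1.
C: (3)·(1/2) + (3)·(1/4) + (4)·(1/4) = 13/4.
D: (-2)·(1/2) + (-1)·(1/4) + (1)·(1/4) = -1.
The best pure response is C with expected payoff 13/4.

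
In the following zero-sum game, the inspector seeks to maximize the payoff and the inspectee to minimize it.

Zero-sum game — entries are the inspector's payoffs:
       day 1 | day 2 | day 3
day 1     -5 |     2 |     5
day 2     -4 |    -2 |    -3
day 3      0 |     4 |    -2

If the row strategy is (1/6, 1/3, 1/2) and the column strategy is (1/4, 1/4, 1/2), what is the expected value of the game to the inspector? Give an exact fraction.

Against (1/4, 1/4, 1/2), each row's expected payoff is day 1: 7/4; day 2: -3; day 3: 0.
Taking the (1/6, 1/3, 1/2)-weighted average: (1/6)·(7/4) + (1/3)·(-3) + (1/2)·(0) = -17/24.

-17/24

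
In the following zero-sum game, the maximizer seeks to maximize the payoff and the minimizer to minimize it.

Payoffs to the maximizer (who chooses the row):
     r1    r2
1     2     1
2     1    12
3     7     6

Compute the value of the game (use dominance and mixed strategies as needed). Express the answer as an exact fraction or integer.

Row 1 is strictly dominated by row 3, so the maximizer never plays it.
The remaining 2×2 game on (2, 3) × (r1, r2) has no saddle point. Let the maximizer play 2 with probability p; indifference gives p + 7(1−p) = 12p + 6(1−p), so p = 1/12.
Similarly the minimizer's optimal q on r1 is 1/2, and the value is 1·(1/2) + (12)·(1/2) = 13/2.

13/2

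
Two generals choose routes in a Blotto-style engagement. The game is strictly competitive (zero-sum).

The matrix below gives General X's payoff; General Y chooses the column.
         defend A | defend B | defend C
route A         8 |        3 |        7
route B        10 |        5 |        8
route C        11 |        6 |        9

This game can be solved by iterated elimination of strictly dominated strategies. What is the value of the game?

Column defend A is strictly dominated by defend B for General Y (3<8, 5<10, 6<11); eliminate defend A.
Row route A is strictly dominated by row route B (5>3, 8>7); eliminate route A.
Column defend C is strictly dominated by defend B for General Y (5<8, 6<9); eliminate defend C.
Row route B is strictly dominated by row route C (6>5); eliminate route B.
Only (route C, defend B) remains, with payoff 6.

6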